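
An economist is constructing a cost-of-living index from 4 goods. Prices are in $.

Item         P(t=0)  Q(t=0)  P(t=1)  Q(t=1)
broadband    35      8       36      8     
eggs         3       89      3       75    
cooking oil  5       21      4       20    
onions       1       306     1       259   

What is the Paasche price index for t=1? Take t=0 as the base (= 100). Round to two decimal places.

98.61

Paasche price index uses current-period quantities as weights.
ΣP(t=1)·Q(t=1) = 36×8 + 3×75 + 4×20 + 1×259 = 288 + 225 + 80 + 259 = 852
ΣP(t=0)·Q(t=1) = 35×8 + 3×75 + 5×20 + 1×259 = 280 + 225 + 100 + 259 = 864
Index = 852 / 864 × 100 = 98.6111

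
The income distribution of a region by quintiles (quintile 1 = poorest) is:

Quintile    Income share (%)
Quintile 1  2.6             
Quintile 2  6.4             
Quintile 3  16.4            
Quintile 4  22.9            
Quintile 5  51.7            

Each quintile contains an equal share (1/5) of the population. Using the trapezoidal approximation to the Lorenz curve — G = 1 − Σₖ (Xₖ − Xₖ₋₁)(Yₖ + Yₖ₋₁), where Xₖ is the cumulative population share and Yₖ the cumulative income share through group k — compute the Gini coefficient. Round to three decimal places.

Cumulative income shares Yₖ: 0.0260, 0.0900, 0.2540, 0.4830, 1.0000
Σ (Xₖ−Xₖ₋₁)(Yₖ+Yₖ₋₁) = (1/5)(0.0260+0.0000) + (1/5)(0.0900+0.0260) + (1/5)(0.2540+0.0900) + (1/5)(0.4830+0.2540) + (1/5)(1.0000+0.4830)
  = 0.0052 + 0.0232 + 0.0688 + 0.1474 + 0.2966 = 0.5412
G = 1 − 0.5412 = 0.4588

0.459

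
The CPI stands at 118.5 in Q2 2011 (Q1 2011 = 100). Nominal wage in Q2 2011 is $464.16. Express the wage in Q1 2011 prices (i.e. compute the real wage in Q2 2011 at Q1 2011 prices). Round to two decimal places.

391.70

Real = Nominal ÷ (Index/100) = 464.16 ÷ (118.5/100)
     = 464.16 ÷ 1.185 = 391.6962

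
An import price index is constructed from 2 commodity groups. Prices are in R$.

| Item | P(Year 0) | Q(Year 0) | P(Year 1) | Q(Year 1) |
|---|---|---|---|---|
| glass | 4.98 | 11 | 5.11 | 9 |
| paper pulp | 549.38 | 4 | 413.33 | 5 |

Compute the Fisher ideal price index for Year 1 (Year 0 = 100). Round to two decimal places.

Laspeyres component (base-period weights):
ΣP(Year 1)Q(Year 0) = 5.11×11 + 413.33×4 = 56.21 + 1653.32 = 1709.53
ΣP(Year 0)Q(Year 0) = 4.98×11 + 549.38×4 = 54.78 + 2197.52 = 2252.3
L = 1709.53 / 2252.3 × 100 = 75.9015
Paasche component (current-period weights):
ΣP(Year 1)Q(Year 1) = 5.11×9 + 413.33×5 = 45.99 + 2066.65 = 2112.64
ΣP(Year 0)Q(Year 1) = 4.98×9 + 549.38×5 = 44.82 + 2746.9 = 2791.72
P = 2112.64 / 2791.72 × 100 = 75.6752
Fisher = √(L × P) = √(75.9015 × 75.6752) = 75.7883

75.79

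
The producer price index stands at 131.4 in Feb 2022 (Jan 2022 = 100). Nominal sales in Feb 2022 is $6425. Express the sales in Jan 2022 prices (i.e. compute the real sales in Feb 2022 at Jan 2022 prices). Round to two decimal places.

Real = Nominal ÷ (Index/100) = 6425 ÷ (131.4/100)
     = 6425 ÷ 1.314 = 4889.6499

4889.65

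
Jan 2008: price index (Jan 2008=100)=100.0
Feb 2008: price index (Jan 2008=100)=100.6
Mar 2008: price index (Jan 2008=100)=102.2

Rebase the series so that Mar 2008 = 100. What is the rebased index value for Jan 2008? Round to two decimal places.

Rebased(Jan 2008) = 100.0 / 102.2 × 100 = 97.8474

97.85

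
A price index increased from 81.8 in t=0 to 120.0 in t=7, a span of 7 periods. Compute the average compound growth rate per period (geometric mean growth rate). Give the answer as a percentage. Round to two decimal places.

Growth factor = (120.0/81.8)^(1/7) = (1.466993)^(1/7) = 1.056271
Growth rate = 1.056271 − 1 = 0.056271 = 5.6271%

5.63%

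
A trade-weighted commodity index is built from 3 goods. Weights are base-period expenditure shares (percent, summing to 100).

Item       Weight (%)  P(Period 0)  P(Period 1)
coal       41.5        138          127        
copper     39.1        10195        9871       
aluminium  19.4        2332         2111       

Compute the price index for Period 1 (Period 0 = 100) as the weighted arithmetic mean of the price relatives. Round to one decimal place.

coal: 41.5 × (127/138) = 41.5 × 0.920290 = 38.1920
copper: 39.1 × (9871/10195) = 39.1 × 0.968220 = 37.8574
aluminium: 19.4 × (2111/2332) = 19.4 × 0.905232 = 17.5615
Index = Σ wᵢ·(p₁ᵢ/p₀ᵢ) = 38.1920 + 37.8574 + 17.5615 = 93.6109

93.6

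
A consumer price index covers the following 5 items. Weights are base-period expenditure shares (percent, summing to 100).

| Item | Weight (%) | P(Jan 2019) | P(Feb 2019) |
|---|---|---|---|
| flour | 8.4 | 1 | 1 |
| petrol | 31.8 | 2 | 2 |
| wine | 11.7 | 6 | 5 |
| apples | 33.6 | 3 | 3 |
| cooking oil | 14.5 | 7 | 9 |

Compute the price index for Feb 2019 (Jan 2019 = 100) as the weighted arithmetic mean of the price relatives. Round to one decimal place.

102.2

flour: 8.4 × (1/1) = 8.4 × 1.000000 = 8.4000
petrol: 31.8 × (2/2) = 31.8 × 1.000000 = 31.8000
wine: 11.7 × (5/6) = 11.7 × 0.833333 = 9.7500
apples: 33.6 × (3/3) = 33.6 × 1.000000 = 33.6000
cooking oil: 14.5 × (9/7) = 14.5 × 1.285714 = 18.6429
Index = Σ wᵢ·(p₁ᵢ/p₀ᵢ) = 8.4000 + 31.8000 + 9.7500 + 33.6000 + 18.6429 = 102.1929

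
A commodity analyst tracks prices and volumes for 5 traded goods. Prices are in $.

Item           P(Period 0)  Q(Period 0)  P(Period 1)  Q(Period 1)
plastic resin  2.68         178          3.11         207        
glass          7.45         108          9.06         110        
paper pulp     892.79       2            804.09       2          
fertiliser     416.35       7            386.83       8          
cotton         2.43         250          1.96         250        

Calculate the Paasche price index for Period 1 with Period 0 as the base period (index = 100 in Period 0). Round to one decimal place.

96.3

Paasche price index uses current-period quantities as weights.
ΣP(Period 1)·Q(Period 1) = 3.11×207 + 9.06×110 + 804.09×2 + 386.83×8 + 1.96×250 = 643.77 + 996.6 + 1608.18 + 3094.64 + 490 = 6833.19
ΣP(Period 0)·Q(Period 1) = 2.68×207 + 7.45×110 + 892.79×2 + 416.35×8 + 2.43×250 = 554.76 + 819.5 + 1785.58 + 3330.8 + 607.5 = 7098.14
Index = 6833.19 / 7098.14 × 100 = 96.2673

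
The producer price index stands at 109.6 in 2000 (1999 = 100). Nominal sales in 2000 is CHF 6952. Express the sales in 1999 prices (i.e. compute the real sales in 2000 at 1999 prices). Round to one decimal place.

Real = Nominal ÷ (Index/100) = 6952 ÷ (109.6/100)
     = 6952 ÷ 1.096 = 6343.0657

6343.1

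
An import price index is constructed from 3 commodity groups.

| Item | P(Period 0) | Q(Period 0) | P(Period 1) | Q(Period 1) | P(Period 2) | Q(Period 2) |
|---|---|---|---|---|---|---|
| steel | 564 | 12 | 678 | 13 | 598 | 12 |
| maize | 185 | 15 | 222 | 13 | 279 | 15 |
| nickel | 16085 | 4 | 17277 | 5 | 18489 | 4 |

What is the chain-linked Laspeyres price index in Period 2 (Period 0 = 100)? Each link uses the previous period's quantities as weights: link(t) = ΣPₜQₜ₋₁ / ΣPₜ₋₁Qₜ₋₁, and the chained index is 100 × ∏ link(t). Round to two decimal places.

115.46

Link Period 0→Period 1:
ΣP(Period 1)Q(Period 0) = 678×12 + 222×15 + 17277×4 = 8136 + 3330 + 69108 = 80574
ΣP(Period 0)Q(Period 0) = 564×12 + 185×15 + 16085×4 = 6768 + 2775 + 64340 = 73883
link = 80574/73883 = 1.090562
Link Period 1→Period 2:
ΣP(Period 2)Q(Period 1) = 598×13 + 279×13 + 18489×5 = 7774 + 3627 + 92445 = 103846
ΣP(Period 1)Q(Period 1) = 678×13 + 222×13 + 17277×5 = 8814 + 2886 + 86385 = 98085
link = 103846/98085 = 1.058735
Chained index = 100 × 1.090562 × 1.058735 = 115.4616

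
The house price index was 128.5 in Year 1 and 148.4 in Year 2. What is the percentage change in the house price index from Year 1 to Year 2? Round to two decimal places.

Change = (148.4 − 128.5) / 128.5 × 100
       = 19.9 / 128.5 × 100 = 15.4864%

15.49%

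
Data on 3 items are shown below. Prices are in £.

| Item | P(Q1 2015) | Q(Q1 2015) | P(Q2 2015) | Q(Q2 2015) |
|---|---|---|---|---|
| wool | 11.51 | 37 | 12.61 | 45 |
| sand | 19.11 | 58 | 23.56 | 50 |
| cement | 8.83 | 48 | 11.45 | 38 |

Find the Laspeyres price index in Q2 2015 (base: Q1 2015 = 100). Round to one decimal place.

Laspeyres price index uses base-period quantities as weights.
ΣP(Q2 2015)·Q(Q1 2015) = 12.61×37 + 23.56×58 + 11.45×48 = 466.57 + 1366.48 + 549.6 = 2382.65
ΣP(Q1 2015)·Q(Q1 2015) = 11.51×37 + 19.11×58 + 8.83×48 = 425.87 + 1108.38 + 423.84 = 1958.09
Index = 2382.65 / 1958.09 × 100 = 121.6824

121.7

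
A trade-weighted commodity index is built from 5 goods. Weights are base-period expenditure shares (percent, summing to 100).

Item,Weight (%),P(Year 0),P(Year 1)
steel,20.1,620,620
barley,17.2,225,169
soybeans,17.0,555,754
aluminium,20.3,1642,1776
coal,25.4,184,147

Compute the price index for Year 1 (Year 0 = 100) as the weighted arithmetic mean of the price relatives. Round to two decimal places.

98.36

steel: 20.1 × (620/620) = 20.1 × 1.000000 = 20.1000
barley: 17.2 × (169/225) = 17.2 × 0.751111 = 12.9191
soybeans: 17.0 × (754/555) = 17.0 × 1.358559 = 23.0955
aluminium: 20.3 × (1776/1642) = 20.3 × 1.081608 = 21.9566
coal: 25.4 × (147/184) = 25.4 × 0.798913 = 20.2924
Index = Σ wᵢ·(p₁ᵢ/p₀ᵢ) = 20.1000 + 12.9191 + 23.0955 + 21.9566 + 20.2924 = 98.3636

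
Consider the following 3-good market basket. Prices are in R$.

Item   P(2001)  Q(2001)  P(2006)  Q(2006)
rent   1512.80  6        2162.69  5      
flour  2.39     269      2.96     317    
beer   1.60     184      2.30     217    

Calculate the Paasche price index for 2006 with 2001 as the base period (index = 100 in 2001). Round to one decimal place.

Paasche price index uses current-period quantities as weights.
ΣP(2006)·Q(2006) = 2162.69×5 + 2.96×317 + 2.30×217 = 10813.45 + 938.32 + 499.1 = 12250.87
ΣP(2001)·Q(2006) = 1512.80×5 + 2.39×317 + 1.60×217 = 7564 + 757.63 + 347.2 = 8668.83
Index = 12250.87 / 8668.83 × 100 = 141.3209

141.3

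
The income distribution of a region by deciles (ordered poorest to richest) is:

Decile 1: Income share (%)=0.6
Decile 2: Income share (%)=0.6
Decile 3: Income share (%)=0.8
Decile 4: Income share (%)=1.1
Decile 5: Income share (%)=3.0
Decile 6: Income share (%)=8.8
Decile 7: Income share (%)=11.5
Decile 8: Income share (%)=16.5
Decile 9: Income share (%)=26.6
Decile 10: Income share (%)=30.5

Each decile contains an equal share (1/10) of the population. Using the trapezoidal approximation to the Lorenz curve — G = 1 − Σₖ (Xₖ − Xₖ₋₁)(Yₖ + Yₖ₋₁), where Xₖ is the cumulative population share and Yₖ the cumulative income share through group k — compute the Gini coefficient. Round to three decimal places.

Cumulative income shares Yₖ: 0.0060, 0.0120, 0.0200, 0.0310, 0.0610, 0.1490, 0.2640, 0.4290, 0.6950, 1.0000
Σ (Xₖ−Xₖ₋₁)(Yₖ+Yₖ₋₁) = (1/10)(0.0060+0.0000) + (1/10)(0.0120+0.0060) + (1/10)(0.0200+0.0120) + (1/10)(0.0310+0.0200) + (1/10)(0.0610+0.0310) + (1/10)(0.1490+0.0610) + (1/10)(0.2640+0.1490) + (1/10)(0.4290+0.2640) + (1/10)(0.6950+0.4290) + (1/10)(1.0000+0.6950)
  = 0.0006 + 0.0018 + 0.0032 + 0.0051 + 0.0092 + 0.0210 + 0.0413 + 0.0693 + 0.1124 + 0.1695 = 0.4334
G = 1 − 0.4334 = 0.5666

0.567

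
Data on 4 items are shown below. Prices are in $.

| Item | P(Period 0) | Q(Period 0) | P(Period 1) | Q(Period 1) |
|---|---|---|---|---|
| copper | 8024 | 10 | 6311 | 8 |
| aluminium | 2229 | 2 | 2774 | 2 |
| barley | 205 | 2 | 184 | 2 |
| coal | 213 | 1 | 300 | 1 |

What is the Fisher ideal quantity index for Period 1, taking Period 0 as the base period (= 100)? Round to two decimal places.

81.49

Laspeyres component (base-period weights):
ΣP(Period 0)Q(Period 1) = 8024×8 + 2229×2 + 205×2 + 213×1 = 64192 + 4458 + 410 + 213 = 69273
ΣP(Period 0)Q(Period 0) = 8024×10 + 2229×2 + 205×2 + 213×1 = 80240 + 4458 + 410 + 213 = 85321
L = 69273 / 85321 × 100 = 81.1910
Paasche component (current-period weights):
ΣP(Period 1)Q(Period 1) = 6311×8 + 2774×2 + 184×2 + 300×1 = 50488 + 5548 + 368 + 300 = 56704
ΣP(Period 1)Q(Period 0) = 6311×10 + 2774×2 + 184×2 + 300×1 = 63110 + 5548 + 368 + 300 = 69326
P = 56704 / 69326 × 100 = 81.7933
Fisher = √(L × P) = √(81.1910 × 81.7933) = 81.4916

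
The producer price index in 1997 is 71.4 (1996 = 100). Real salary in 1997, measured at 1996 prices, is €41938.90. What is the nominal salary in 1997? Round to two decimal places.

Nominal = Real × (Index/100) = 41938.90 × (71.4/100)
        = 41938.90 × 0.714 = 29944.3746

29944.37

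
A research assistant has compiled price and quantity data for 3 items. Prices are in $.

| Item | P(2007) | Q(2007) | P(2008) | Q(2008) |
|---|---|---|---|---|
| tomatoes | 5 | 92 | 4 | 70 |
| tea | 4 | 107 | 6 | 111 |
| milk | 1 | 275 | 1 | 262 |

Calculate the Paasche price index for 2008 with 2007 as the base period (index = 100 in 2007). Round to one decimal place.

Paasche price index uses current-period quantities as weights.
ΣP(2008)·Q(2008) = 4×70 + 6×111 + 1×262 = 280 + 666 + 262 = 1208
ΣP(2007)·Q(2008) = 5×70 + 4×111 + 1×262 = 350 + 444 + 262 = 1056
Index = 1208 / 1056 × 100 = 114.3939

114.4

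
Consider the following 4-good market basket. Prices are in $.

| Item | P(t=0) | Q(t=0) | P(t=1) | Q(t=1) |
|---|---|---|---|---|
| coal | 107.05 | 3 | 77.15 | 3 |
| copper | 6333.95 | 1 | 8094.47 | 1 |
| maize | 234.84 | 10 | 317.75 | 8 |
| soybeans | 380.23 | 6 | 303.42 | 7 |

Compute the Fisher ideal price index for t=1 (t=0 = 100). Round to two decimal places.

Laspeyres component (base-period weights):
ΣP(t=1)Q(t=0) = 77.15×3 + 8094.47×1 + 317.75×10 + 303.42×6 = 231.45 + 8094.47 + 3177.5 + 1820.52 = 13323.94
ΣP(t=0)Q(t=0) = 107.05×3 + 6333.95×1 + 234.84×10 + 380.23×6 = 321.15 + 6333.95 + 2348.4 + 2281.38 = 11284.88
L = 13323.94 / 11284.88 × 100 = 118.0690
Paasche component (current-period weights):
ΣP(t=1)Q(t=1) = 77.15×3 + 8094.47×1 + 317.75×8 + 303.42×7 = 231.45 + 8094.47 + 2542 + 2123.94 = 12991.86
ΣP(t=0)Q(t=1) = 107.05×3 + 6333.95×1 + 234.84×8 + 380.23×7 = 321.15 + 6333.95 + 1878.72 + 2661.61 = 11195.43
P = 12991.86 / 11195.43 × 100 = 116.0461
Fisher = √(L × P) = √(118.0690 × 116.0461) = 117.0532

117.05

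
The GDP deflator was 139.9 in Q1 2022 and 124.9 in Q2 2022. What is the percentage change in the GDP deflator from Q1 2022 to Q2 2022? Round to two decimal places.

Change = (124.9 − 139.9) / 139.9 × 100
       = -15.0 / 139.9 × 100 = -10.7219%

-10.72%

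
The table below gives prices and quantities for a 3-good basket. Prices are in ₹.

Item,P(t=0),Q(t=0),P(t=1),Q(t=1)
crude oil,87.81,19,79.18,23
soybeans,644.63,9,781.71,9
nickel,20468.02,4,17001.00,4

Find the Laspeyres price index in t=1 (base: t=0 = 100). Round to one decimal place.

Laspeyres price index uses base-period quantities as weights.
ΣP(t=1)·Q(t=0) = 79.18×19 + 781.71×9 + 17001.00×4 = 1504.42 + 7035.39 + 68004 = 76543.81
ΣP(t=0)·Q(t=0) = 87.81×19 + 644.63×9 + 20468.02×4 = 1668.39 + 5801.67 + 81872.08 = 89342.14
Index = 76543.81 / 89342.14 × 100 = 85.6749

85.7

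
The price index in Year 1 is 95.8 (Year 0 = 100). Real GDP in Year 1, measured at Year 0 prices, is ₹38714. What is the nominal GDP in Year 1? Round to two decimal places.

37088.01

Nominal = Real × (Index/100) = 38714 × (95.8/100)
        = 38714 × 0.958 = 37088.0120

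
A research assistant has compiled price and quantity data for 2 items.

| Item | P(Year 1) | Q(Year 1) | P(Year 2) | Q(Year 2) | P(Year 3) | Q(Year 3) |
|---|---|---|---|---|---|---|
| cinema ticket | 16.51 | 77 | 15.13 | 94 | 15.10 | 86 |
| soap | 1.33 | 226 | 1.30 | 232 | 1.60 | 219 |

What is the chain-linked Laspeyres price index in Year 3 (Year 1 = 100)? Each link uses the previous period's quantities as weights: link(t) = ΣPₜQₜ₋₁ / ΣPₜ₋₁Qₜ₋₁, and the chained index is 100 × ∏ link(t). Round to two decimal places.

96.40

Link Year 1→Year 2:
ΣP(Year 2)Q(Year 1) = 15.13×77 + 1.30×226 = 1165.01 + 293.8 = 1458.81
ΣP(Year 1)Q(Year 1) = 16.51×77 + 1.33×226 = 1271.27 + 300.58 = 1571.85
link = 1458.81/1571.85 = 0.928085
Link Year 2→Year 3:
ΣP(Year 3)Q(Year 2) = 15.10×94 + 1.60×232 = 1419.4 + 371.2 = 1790.6
ΣP(Year 2)Q(Year 2) = 15.13×94 + 1.30×232 = 1422.22 + 301.6 = 1723.82
link = 1790.6/1723.82 = 1.038740
Chained index = 100 × 0.928085 × 1.038740 = 96.4038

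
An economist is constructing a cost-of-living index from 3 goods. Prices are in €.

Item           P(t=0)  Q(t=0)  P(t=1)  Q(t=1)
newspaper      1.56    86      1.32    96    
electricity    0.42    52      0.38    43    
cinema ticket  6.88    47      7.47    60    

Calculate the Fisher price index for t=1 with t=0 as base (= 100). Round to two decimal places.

101.44

Laspeyres component (base-period weights):
ΣP(t=1)Q(t=0) = 1.32×86 + 0.38×52 + 7.47×47 = 113.52 + 19.76 + 351.09 = 484.37
ΣP(t=0)Q(t=0) = 1.56×86 + 0.42×52 + 6.88×47 = 134.16 + 21.84 + 323.36 = 479.36
L = 484.37 / 479.36 × 100 = 101.0451
Paasche component (current-period weights):
ΣP(t=1)Q(t=1) = 1.32×96 + 0.38×43 + 7.47×60 = 126.72 + 16.34 + 448.2 = 591.26
ΣP(t=0)Q(t=1) = 1.56×96 + 0.42×43 + 6.88×60 = 149.76 + 18.06 + 412.8 = 580.62
P = 591.26 / 580.62 × 100 = 101.8325
Fisher = √(L × P) = √(101.0451 × 101.8325) = 101.4381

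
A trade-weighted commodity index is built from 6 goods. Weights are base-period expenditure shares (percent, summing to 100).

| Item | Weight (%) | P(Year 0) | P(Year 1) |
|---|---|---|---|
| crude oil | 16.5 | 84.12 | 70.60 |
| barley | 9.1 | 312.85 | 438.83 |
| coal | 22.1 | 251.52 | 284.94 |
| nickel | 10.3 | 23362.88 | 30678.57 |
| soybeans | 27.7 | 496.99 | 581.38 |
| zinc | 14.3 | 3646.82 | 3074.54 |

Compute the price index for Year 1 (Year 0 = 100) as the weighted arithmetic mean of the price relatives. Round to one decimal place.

109.6

crude oil: 16.5 × (70.60/84.12) = 16.5 × 0.839277 = 13.8481
barley: 9.1 × (438.83/312.85) = 9.1 × 1.402685 = 12.7644
coal: 22.1 × (284.94/251.52) = 22.1 × 1.132872 = 25.0365
nickel: 10.3 × (30678.57/23362.88) = 10.3 × 1.313133 = 13.5253
soybeans: 27.7 × (581.38/496.99) = 27.7 × 1.169802 = 32.4035
zinc: 14.3 × (3074.54/3646.82) = 14.3 × 0.843074 = 12.0560
Index = Σ wᵢ·(p₁ᵢ/p₀ᵢ) = 13.8481 + 12.7644 + 25.0365 + 13.5253 + 32.4035 + 12.0560 = 109.6337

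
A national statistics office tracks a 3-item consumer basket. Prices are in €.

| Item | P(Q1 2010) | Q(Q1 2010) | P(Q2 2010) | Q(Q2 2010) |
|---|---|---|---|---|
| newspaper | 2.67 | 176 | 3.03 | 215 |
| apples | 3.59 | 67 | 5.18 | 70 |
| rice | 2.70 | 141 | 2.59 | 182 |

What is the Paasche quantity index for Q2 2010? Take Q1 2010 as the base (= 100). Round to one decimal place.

Paasche quantity index uses current-period prices as weights.
ΣP(Q2 2010)·Q(Q2 2010) = 3.03×215 + 5.18×70 + 2.59×182 = 651.45 + 362.6 + 471.38 = 1485.43
ΣP(Q2 2010)·Q(Q1 2010) = 3.03×176 + 5.18×67 + 2.59×141 = 533.28 + 347.06 + 365.19 = 1245.53
Index = 1485.43 / 1245.53 × 100 = 119.2609

119.3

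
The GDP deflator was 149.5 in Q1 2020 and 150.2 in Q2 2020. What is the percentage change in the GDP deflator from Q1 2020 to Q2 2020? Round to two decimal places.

0.47%

Change = (150.2 − 149.5) / 149.5 × 100
       = 0.7 / 149.5 × 100 = 0.4682%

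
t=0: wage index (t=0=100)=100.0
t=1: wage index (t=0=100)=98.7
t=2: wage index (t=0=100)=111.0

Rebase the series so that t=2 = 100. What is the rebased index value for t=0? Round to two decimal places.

90.09

Rebased(t=0) = 100.0 / 111.0 × 100 = 90.0901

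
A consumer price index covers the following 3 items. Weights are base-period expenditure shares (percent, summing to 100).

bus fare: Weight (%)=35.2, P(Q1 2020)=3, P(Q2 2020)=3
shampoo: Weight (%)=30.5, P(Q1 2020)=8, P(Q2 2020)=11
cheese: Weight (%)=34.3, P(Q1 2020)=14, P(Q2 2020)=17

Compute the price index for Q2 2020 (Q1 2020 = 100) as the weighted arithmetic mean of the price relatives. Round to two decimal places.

bus fare: 35.2 × (3/3) = 35.2 × 1.000000 = 35.2000
shampoo: 30.5 × (11/8) = 30.5 × 1.375000 = 41.9375
cheese: 34.3 × (17/14) = 34.3 × 1.214286 = 41.6500
Index = Σ wᵢ·(p₁ᵢ/p₀ᵢ) = 35.2000 + 41.9375 + 41.6500 = 118.7875

118.79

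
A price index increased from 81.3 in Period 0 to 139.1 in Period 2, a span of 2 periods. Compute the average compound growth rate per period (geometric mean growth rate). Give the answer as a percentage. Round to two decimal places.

Growth factor = (139.1/81.3)^(1/2) = (1.710947)^(1/2) = 1.308032
Growth rate = 1.308032 − 1 = 0.308032 = 30.8032%

30.80%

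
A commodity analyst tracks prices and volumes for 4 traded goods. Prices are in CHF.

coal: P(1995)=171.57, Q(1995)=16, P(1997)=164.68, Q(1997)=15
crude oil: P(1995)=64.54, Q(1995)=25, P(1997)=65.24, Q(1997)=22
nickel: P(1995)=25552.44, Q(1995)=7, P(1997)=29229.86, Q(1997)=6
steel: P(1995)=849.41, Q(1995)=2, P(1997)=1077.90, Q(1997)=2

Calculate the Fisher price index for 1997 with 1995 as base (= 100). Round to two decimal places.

Laspeyres component (base-period weights):
ΣP(1997)Q(1995) = 164.68×16 + 65.24×25 + 29229.86×7 + 1077.90×2 = 2634.88 + 1631 + 204609.02 + 2155.8 = 211030.7
ΣP(1995)Q(1995) = 171.57×16 + 64.54×25 + 25552.44×7 + 849.41×2 = 2745.12 + 1613.5 + 178867.08 + 1698.82 = 184924.52
L = 211030.7 / 184924.52 × 100 = 114.1172
Paasche component (current-period weights):
ΣP(1997)Q(1997) = 164.68×15 + 65.24×22 + 29229.86×6 + 1077.90×2 = 2470.2 + 1435.28 + 175379.16 + 2155.8 = 181440.44
ΣP(1995)Q(1997) = 171.57×15 + 64.54×22 + 25552.44×6 + 849.41×2 = 2573.55 + 1419.88 + 153314.64 + 1698.82 = 159006.89
P = 181440.44 / 159006.89 × 100 = 114.1085
Fisher = √(L × P) = √(114.1172 × 114.1085) = 114.1129

114.11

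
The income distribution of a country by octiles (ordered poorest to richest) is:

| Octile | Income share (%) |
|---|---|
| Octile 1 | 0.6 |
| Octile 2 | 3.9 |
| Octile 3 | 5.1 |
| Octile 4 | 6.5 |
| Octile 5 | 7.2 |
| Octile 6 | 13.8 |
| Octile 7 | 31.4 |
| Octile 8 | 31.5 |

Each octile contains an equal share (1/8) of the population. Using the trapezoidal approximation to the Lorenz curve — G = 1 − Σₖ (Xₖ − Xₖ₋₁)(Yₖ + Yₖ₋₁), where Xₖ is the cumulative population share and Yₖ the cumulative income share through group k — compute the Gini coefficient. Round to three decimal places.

Cumulative income shares Yₖ: 0.0060, 0.0450, 0.0960, 0.1610, 0.2330, 0.3710, 0.6850, 1.0000
Σ (Xₖ−Xₖ₋₁)(Yₖ+Yₖ₋₁) = (1/8)(0.0060+0.0000) + (1/8)(0.0450+0.0060) + (1/8)(0.0960+0.0450) + (1/8)(0.1610+0.0960) + (1/8)(0.2330+0.1610) + (1/8)(0.3710+0.2330) + (1/8)(0.6850+0.3710) + (1/8)(1.0000+0.6850)
  = 0.0008 + 0.0064 + 0.0176 + 0.0321 + 0.0493 + 0.0755 + 0.1320 + 0.2106 = 0.5242
G = 1 − 0.5242 = 0.4758

0.476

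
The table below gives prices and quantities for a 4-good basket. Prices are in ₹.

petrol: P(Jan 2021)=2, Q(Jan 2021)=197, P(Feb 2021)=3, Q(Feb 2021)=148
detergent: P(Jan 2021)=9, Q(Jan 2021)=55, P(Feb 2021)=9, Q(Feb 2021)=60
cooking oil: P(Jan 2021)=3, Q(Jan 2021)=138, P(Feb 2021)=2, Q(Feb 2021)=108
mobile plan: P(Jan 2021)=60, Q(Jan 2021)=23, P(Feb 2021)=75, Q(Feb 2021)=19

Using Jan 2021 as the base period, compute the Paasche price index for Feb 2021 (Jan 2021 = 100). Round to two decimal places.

Paasche price index uses current-period quantities as weights.
ΣP(Feb 2021)·Q(Feb 2021) = 3×148 + 9×60 + 2×108 + 75×19 = 444 + 540 + 216 + 1425 = 2625
ΣP(Jan 2021)·Q(Feb 2021) = 2×148 + 9×60 + 3×108 + 60×19 = 296 + 540 + 324 + 1140 = 2300
Index = 2625 / 2300 × 100 = 114.1304

114.13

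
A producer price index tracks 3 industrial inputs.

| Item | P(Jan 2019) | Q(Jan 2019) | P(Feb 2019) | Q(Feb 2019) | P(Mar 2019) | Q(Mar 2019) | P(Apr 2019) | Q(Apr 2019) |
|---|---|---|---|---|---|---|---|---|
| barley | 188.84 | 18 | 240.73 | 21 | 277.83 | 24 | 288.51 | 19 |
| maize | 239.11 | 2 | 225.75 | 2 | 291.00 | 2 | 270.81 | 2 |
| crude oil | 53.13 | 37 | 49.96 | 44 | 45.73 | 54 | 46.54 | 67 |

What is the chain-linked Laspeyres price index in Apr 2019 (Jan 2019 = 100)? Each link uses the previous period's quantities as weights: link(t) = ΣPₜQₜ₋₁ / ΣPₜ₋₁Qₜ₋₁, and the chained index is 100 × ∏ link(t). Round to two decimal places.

Link Jan 2019→Feb 2019:
ΣP(Feb 2019)Q(Jan 2019) = 240.73×18 + 225.75×2 + 49.96×37 = 4333.14 + 451.5 + 1848.52 = 6633.16
ΣP(Jan 2019)Q(Jan 2019) = 188.84×18 + 239.11×2 + 53.13×37 = 3399.12 + 478.22 + 1965.81 = 5843.15
link = 6633.16/5843.15 = 1.135203
Link Feb 2019→Mar 2019:
ΣP(Mar 2019)Q(Feb 2019) = 277.83×21 + 291.00×2 + 45.73×44 = 5834.43 + 582 + 2012.12 = 8428.55
ΣP(Feb 2019)Q(Feb 2019) = 240.73×21 + 225.75×2 + 49.96×44 = 5055.33 + 451.5 + 2198.24 = 7705.07
link = 8428.55/7705.07 = 1.093897
Link Mar 2019→Apr 2019:
ΣP(Apr 2019)Q(Mar 2019) = 288.51×24 + 270.81×2 + 46.54×54 = 6924.24 + 541.62 + 2513.16 = 9979.02
ΣP(Mar 2019)Q(Mar 2019) = 277.83×24 + 291.00×2 + 45.73×54 = 6667.92 + 582 + 2469.42 = 9719.34
link = 9979.02/9719.34 = 1.026718
Chained index = 100 × 1.135203 × 1.093897 × 1.026718 = 127.4973

127.50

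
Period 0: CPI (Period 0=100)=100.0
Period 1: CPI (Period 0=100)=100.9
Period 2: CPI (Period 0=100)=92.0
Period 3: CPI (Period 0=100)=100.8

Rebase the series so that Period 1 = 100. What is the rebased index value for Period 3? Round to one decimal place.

Rebased(Period 3) = 100.8 / 100.9 × 100 = 99.9009

99.9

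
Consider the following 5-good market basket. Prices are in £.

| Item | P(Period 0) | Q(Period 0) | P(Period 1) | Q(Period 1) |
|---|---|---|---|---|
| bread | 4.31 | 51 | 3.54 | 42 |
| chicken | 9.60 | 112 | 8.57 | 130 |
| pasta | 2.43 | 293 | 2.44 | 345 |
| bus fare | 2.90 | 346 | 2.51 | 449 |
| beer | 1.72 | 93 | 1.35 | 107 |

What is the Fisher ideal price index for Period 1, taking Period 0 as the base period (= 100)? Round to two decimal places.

89.91

Laspeyres component (base-period weights):
ΣP(Period 1)Q(Period 0) = 3.54×51 + 8.57×112 + 2.44×293 + 2.51×346 + 1.35×93 = 180.54 + 959.84 + 714.92 + 868.46 + 125.55 = 2849.31
ΣP(Period 0)Q(Period 0) = 4.31×51 + 9.60×112 + 2.43×293 + 2.90×346 + 1.72×93 = 219.81 + 1075.2 + 711.99 + 1003.4 + 159.96 = 3170.36
L = 2849.31 / 3170.36 × 100 = 89.8734
Paasche component (current-period weights):
ΣP(Period 1)Q(Period 1) = 3.54×42 + 8.57×130 + 2.44×345 + 2.51×449 + 1.35×107 = 148.68 + 1114.1 + 841.8 + 1126.99 + 144.45 = 3376.02
ΣP(Period 0)Q(Period 1) = 4.31×42 + 9.60×130 + 2.43×345 + 2.90×449 + 1.72×107 = 181.02 + 1248 + 838.35 + 1302.1 + 184.04 = 3753.51
P = 3376.02 / 3753.51 × 100 = 89.9430
Fisher = √(L × P) = √(89.8734 × 89.9430) = 89.9082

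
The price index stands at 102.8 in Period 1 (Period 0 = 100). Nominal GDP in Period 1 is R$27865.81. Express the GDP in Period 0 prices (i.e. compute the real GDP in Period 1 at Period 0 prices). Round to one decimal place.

27106.8

Real = Nominal ÷ (Index/100) = 27865.81 ÷ (102.8/100)
     = 27865.81 ÷ 1.028 = 27106.8191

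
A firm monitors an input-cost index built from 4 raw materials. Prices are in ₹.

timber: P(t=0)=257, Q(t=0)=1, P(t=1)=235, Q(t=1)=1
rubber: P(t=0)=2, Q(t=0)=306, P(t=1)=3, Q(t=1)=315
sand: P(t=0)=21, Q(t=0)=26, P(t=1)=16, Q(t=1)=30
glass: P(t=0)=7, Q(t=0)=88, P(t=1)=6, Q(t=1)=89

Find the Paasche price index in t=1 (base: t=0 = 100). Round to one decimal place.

Paasche price index uses current-period quantities as weights.
ΣP(t=1)·Q(t=1) = 235×1 + 3×315 + 16×30 + 6×89 = 235 + 945 + 480 + 534 = 2194
ΣP(t=0)·Q(t=1) = 257×1 + 2×315 + 21×30 + 7×89 = 257 + 630 + 630 + 623 = 2140
Index = 2194 / 2140 × 100 = 102.5234

102.5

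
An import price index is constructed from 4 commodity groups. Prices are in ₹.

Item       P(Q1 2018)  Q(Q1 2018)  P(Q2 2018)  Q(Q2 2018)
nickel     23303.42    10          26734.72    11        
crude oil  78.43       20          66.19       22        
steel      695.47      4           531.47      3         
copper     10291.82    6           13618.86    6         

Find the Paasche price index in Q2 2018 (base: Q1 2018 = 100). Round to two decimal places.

Paasche price index uses current-period quantities as weights.
ΣP(Q2 2018)·Q(Q2 2018) = 26734.72×11 + 66.19×22 + 531.47×3 + 13618.86×6 = 294081.92 + 1456.18 + 1594.41 + 81713.16 = 378845.67
ΣP(Q1 2018)·Q(Q2 2018) = 23303.42×11 + 78.43×22 + 695.47×3 + 10291.82×6 = 256337.62 + 1725.46 + 2086.41 + 61750.92 = 321900.41
Index = 378845.67 / 321900.41 × 100 = 117.6903

117.69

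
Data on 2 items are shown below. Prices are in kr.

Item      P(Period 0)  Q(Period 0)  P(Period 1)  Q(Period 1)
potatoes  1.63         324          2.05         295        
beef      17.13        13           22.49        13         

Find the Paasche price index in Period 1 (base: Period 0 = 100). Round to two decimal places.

Paasche price index uses current-period quantities as weights.
ΣP(Period 1)·Q(Period 1) = 2.05×295 + 22.49×13 = 604.75 + 292.37 = 897.12
ΣP(Period 0)·Q(Period 1) = 1.63×295 + 17.13×13 = 480.85 + 222.69 = 703.54
Index = 897.12 / 703.54 × 100 = 127.5151

127.52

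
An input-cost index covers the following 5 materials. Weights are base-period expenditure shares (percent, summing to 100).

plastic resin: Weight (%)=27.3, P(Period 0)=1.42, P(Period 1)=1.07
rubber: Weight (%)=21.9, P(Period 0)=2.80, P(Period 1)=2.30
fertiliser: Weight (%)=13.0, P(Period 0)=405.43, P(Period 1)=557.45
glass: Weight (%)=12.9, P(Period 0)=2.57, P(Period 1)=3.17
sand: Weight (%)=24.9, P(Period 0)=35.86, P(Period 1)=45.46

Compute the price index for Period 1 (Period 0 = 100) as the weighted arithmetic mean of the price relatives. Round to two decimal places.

plastic resin: 27.3 × (1.07/1.42) = 27.3 × 0.753521 = 20.5711
rubber: 21.9 × (2.30/2.80) = 21.9 × 0.821429 = 17.9893
fertiliser: 13.0 × (557.45/405.43) = 13.0 × 1.374960 = 17.8745
glass: 12.9 × (3.17/2.57) = 12.9 × 1.233463 = 15.9117
sand: 24.9 × (45.46/35.86) = 24.9 × 1.267708 = 31.5659
Index = Σ wᵢ·(p₁ᵢ/p₀ᵢ) = 20.5711 + 17.9893 + 17.8745 + 15.9117 + 31.5659 = 103.9125

103.91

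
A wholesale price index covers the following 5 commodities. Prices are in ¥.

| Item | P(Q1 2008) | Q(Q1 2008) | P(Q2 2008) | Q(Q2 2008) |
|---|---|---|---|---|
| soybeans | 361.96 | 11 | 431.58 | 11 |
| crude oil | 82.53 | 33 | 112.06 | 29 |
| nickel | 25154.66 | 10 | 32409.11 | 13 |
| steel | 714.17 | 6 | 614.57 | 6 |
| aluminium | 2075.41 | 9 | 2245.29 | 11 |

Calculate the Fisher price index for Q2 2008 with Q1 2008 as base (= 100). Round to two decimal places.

Laspeyres component (base-period weights):
ΣP(Q2 2008)Q(Q1 2008) = 431.58×11 + 112.06×33 + 32409.11×10 + 614.57×6 + 2245.29×9 = 4747.38 + 3697.98 + 324091.1 + 3687.42 + 20207.61 = 356431.49
ΣP(Q1 2008)Q(Q1 2008) = 361.96×11 + 82.53×33 + 25154.66×10 + 714.17×6 + 2075.41×9 = 3981.56 + 2723.49 + 251546.6 + 4285.02 + 18678.69 = 281215.36
L = 356431.49 / 281215.36 × 100 = 126.7468
Paasche component (current-period weights):
ΣP(Q2 2008)Q(Q2 2008) = 431.58×11 + 112.06×29 + 32409.11×13 + 614.57×6 + 2245.29×11 = 4747.38 + 3249.74 + 421318.43 + 3687.42 + 24698.19 = 457701.16
ΣP(Q1 2008)Q(Q2 2008) = 361.96×11 + 82.53×29 + 25154.66×13 + 714.17×6 + 2075.41×11 = 3981.56 + 2393.37 + 327010.58 + 4285.02 + 22829.51 = 360500.04
P = 457701.16 / 360500.04 × 100 = 126.9629
Fisher = √(L × P) = √(126.7468 × 126.9629) = 126.8548

126.85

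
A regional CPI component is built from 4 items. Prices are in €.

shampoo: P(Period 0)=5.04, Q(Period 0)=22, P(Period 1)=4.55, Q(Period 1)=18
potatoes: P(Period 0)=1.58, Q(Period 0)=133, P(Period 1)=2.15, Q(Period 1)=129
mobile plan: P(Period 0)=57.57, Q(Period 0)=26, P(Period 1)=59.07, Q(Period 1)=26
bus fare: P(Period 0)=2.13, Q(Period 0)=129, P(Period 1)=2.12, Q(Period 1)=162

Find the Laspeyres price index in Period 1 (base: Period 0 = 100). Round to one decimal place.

Laspeyres price index uses base-period quantities as weights.
ΣP(Period 1)·Q(Period 0) = 4.55×22 + 2.15×133 + 59.07×26 + 2.12×129 = 100.1 + 285.95 + 1535.82 + 273.48 = 2195.35
ΣP(Period 0)·Q(Period 0) = 5.04×22 + 1.58×133 + 57.57×26 + 2.13×129 = 110.88 + 210.14 + 1496.82 + 274.77 = 2092.61
Index = 2195.35 / 2092.61 × 100 = 104.9097

104.9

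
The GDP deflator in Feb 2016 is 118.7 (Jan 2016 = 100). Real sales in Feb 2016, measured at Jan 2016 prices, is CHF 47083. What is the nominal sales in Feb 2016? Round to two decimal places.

55887.52

Nominal = Real × (Index/100) = 47083 × (118.7/100)
        = 47083 × 1.187 = 55887.5210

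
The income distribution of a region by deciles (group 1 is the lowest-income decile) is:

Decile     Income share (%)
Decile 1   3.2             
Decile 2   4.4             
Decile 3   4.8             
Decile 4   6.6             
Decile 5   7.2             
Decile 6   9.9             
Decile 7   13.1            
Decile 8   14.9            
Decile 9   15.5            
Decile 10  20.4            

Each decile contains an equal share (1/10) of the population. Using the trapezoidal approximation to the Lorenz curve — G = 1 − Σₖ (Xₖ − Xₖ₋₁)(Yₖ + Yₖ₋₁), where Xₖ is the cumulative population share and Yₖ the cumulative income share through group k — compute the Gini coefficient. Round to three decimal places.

Cumulative income shares Yₖ: 0.0320, 0.0760, 0.1240, 0.1900, 0.2620, 0.3610, 0.4920, 0.6410, 0.7960, 1.0000
Σ (Xₖ−Xₖ₋₁)(Yₖ+Yₖ₋₁) = (1/10)(0.0320+0.0000) + (1/10)(0.0760+0.0320) + (1/10)(0.1240+0.0760) + (1/10)(0.1900+0.1240) + (1/10)(0.2620+0.1900) + (1/10)(0.3610+0.2620) + (1/10)(0.4920+0.3610) + (1/10)(0.6410+0.4920) + (1/10)(0.7960+0.6410) + (1/10)(1.0000+0.7960)
  = 0.0032 + 0.0108 + 0.0200 + 0.0314 + 0.0452 + 0.0623 + 0.0853 + 0.1133 + 0.1437 + 0.1796 = 0.6948
G = 1 − 0.6948 = 0.3052

0.305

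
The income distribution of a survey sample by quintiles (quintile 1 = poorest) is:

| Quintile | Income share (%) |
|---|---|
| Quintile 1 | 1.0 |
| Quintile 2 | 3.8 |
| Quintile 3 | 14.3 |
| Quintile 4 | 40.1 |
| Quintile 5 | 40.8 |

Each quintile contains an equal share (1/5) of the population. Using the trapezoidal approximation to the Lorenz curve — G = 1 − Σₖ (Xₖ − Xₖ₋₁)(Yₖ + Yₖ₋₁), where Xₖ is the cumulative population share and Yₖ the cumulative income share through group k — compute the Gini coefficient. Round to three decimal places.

0.464

Cumulative income shares Yₖ: 0.0100, 0.0480, 0.1910, 0.5920, 1.0000
Σ (Xₖ−Xₖ₋₁)(Yₖ+Yₖ₋₁) = (1/5)(0.0100+0.0000) + (1/5)(0.0480+0.0100) + (1/5)(0.1910+0.0480) + (1/5)(0.5920+0.1910) + (1/5)(1.0000+0.5920)
  = 0.0020 + 0.0116 + 0.0478 + 0.1566 + 0.3184 = 0.5364
G = 1 − 0.5364 = 0.4636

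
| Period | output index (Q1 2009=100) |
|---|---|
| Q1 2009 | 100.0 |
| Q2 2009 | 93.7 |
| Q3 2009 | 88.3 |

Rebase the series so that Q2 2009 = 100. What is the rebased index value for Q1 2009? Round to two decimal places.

Rebased(Q1 2009) = 100.0 / 93.7 × 100 = 106.7236

106.72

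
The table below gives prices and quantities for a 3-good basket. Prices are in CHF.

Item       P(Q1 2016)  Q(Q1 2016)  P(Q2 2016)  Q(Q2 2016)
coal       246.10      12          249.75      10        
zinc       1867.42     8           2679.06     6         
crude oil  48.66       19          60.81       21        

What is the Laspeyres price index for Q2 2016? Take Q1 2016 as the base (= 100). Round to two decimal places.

Laspeyres price index uses base-period quantities as weights.
ΣP(Q2 2016)·Q(Q1 2016) = 249.75×12 + 2679.06×8 + 60.81×19 = 2997 + 21432.48 + 1155.39 = 25584.87
ΣP(Q1 2016)·Q(Q1 2016) = 246.10×12 + 1867.42×8 + 48.66×19 = 2953.2 + 14939.36 + 924.54 = 18817.1
Index = 25584.87 / 18817.1 × 100 = 135.9661

135.97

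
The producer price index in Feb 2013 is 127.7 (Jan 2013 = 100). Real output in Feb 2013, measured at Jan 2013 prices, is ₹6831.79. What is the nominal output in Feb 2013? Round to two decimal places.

Nominal = Real × (Index/100) = 6831.79 × (127.7/100)
        = 6831.79 × 1.277 = 8724.1958

8724.20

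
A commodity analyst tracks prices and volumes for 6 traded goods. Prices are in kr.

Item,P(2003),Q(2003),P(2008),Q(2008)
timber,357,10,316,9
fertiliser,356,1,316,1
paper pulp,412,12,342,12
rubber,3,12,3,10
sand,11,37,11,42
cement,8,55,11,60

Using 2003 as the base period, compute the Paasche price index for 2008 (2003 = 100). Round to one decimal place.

Paasche price index uses current-period quantities as weights.
ΣP(2008)·Q(2008) = 316×9 + 316×1 + 342×12 + 3×10 + 11×42 + 11×60 = 2844 + 316 + 4104 + 30 + 462 + 660 = 8416
ΣP(2003)·Q(2008) = 357×9 + 356×1 + 412×12 + 3×10 + 11×42 + 8×60 = 3213 + 356 + 4944 + 30 + 462 + 480 = 9485
Index = 8416 / 9485 × 100 = 88.7296

88.7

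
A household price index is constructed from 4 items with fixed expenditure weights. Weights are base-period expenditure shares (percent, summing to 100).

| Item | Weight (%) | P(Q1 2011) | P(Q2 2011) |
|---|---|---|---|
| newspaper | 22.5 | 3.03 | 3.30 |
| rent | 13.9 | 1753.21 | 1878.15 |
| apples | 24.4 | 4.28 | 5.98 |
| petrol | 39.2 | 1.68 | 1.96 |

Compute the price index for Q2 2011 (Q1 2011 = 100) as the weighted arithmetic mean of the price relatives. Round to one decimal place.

119.2

newspaper: 22.5 × (3.30/3.03) = 22.5 × 1.089109 = 24.5050
rent: 13.9 × (1878.15/1753.21) = 13.9 × 1.071264 = 14.8906
apples: 24.4 × (5.98/4.28) = 24.4 × 1.397196 = 34.0916
petrol: 39.2 × (1.96/1.68) = 39.2 × 1.166667 = 45.7333
Index = Σ wᵢ·(p₁ᵢ/p₀ᵢ) = 24.5050 + 14.8906 + 34.0916 + 45.7333 = 119.2204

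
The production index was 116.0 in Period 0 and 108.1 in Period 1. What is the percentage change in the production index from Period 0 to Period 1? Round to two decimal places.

-6.81%

Change = (108.1 − 116.0) / 116.0 × 100
       = -7.9 / 116.0 × 100 = -6.8103%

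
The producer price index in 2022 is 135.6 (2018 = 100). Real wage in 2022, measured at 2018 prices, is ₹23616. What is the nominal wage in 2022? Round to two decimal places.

Nominal = Real × (Index/100) = 23616 × (135.6/100)
        = 23616 × 1.356 = 32023.2960

32023.30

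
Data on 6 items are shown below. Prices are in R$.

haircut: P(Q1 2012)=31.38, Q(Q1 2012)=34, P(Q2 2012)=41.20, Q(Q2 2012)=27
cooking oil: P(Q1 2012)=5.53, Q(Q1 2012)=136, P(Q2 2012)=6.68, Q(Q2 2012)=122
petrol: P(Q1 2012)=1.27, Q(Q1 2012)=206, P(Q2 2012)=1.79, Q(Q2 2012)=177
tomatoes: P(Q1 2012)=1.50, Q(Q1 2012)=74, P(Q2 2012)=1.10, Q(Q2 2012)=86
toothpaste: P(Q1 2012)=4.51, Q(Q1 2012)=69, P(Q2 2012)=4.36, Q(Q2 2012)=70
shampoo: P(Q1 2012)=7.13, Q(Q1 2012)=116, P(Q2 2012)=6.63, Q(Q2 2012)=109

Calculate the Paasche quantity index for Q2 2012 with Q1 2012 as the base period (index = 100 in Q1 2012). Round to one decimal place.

Paasche quantity index uses current-period prices as weights.
ΣP(Q2 2012)·Q(Q2 2012) = 41.20×27 + 6.68×122 + 1.79×177 + 1.10×86 + 4.36×70 + 6.63×109 = 1112.4 + 814.96 + 316.83 + 94.6 + 305.2 + 722.67 = 3366.66
ΣP(Q2 2012)·Q(Q1 2012) = 41.20×34 + 6.68×136 + 1.79×206 + 1.10×74 + 4.36×69 + 6.63×116 = 1400.8 + 908.48 + 368.74 + 81.4 + 300.84 + 769.08 = 3829.34
Index = 3366.66 / 3829.34 × 100 = 87.9175

87.9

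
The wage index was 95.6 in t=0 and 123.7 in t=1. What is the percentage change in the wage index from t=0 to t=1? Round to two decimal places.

29.39%

Change = (123.7 − 95.6) / 95.6 × 100
       = 28.1 / 95.6 × 100 = 29.3933%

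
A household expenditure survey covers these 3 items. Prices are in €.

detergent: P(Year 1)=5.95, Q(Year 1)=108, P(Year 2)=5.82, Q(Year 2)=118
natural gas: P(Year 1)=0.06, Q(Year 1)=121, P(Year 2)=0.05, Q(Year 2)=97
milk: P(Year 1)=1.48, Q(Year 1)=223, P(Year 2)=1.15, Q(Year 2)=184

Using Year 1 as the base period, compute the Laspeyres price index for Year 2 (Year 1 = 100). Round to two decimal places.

Laspeyres price index uses base-period quantities as weights.
ΣP(Year 2)·Q(Year 1) = 5.82×108 + 0.05×121 + 1.15×223 = 628.56 + 6.05 + 256.45 = 891.06
ΣP(Year 1)·Q(Year 1) = 5.95×108 + 0.06×121 + 1.48×223 = 642.6 + 7.26 + 330.04 = 979.9
Index = 891.06 / 979.9 × 100 = 90.9338

90.93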